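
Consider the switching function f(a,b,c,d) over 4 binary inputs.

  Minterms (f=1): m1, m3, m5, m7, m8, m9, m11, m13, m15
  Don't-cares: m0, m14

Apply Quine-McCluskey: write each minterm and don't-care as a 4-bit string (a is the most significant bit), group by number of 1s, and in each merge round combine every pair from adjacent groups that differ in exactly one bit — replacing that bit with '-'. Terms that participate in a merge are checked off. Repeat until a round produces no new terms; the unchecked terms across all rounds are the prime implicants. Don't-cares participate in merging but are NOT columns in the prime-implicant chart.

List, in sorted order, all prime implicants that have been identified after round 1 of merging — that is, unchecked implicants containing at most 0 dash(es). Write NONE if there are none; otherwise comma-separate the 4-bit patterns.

NONE

Round 0: 0000✓ 0001✓ 0011✓ 0101✓ 0111✓ 1000✓ 1001✓ 1011✓ 1101✓ 1110✓ 1111✓
Round 1: -000✓ -001✓ -011✓ -101✓ -111✓ 0-01✓ 0-11✓ 00-1✓ 000-✓ 01-1✓ 1-01✓ 1-11✓ 10-1✓ 100-✓ 11-1✓ 111-
Round 2: --01✓ --11✓ -0-1✓ -00- -1-1✓ 0--1✓ 1--1✓
Round 3: ---1
PIs = {---1, -00-, 111-}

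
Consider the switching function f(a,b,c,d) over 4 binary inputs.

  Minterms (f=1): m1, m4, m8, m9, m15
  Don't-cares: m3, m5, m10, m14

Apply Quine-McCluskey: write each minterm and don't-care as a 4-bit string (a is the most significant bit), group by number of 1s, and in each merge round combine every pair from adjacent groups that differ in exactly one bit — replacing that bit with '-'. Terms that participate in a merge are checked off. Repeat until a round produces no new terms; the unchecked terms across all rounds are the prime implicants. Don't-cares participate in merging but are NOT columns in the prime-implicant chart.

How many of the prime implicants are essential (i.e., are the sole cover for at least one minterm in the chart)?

2

[col 0] 0001*, 0011*, 0100*, 0101*, 1000*, 1001*, 1010*, 1110*, 1111*
[col 1] -001, 0-01, 00-1, 010-, 1-10, 10-0, 100-, 111-
Prime implicants: -001, 0-01, 00-1, 010-, 1-10, 10-0, 100-, 111-
PI chart (minterm → PIs covering it):
  1 | -001,0-01,00-1
  4 | 010-  (sole → essential)
  8 | 10-0,100-
  9 | -001,100-
  15 | 111-  (sole → essential)
Essential prime implicants: 010-, 111-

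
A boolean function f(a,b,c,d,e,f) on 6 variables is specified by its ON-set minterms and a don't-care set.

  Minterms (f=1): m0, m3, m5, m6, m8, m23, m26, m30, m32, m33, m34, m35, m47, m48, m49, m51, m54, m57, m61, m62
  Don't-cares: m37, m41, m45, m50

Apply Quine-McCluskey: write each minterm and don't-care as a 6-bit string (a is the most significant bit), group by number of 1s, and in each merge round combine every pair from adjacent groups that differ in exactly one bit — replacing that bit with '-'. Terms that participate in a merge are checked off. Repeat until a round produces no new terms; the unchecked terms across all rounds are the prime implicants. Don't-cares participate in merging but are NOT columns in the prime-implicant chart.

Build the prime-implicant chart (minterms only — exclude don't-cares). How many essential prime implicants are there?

[col 0] 000000*, 000011*, 000101*, 000110, 001000*, 010111, 011010*, 011110*, 100000*, 100001*, 100010*, 100011*, 100101*, 101001*, 101101*, 101111*, 110000*, 110001*, 110010*, 110011*, 110110*, 111001*, 111101*, 111110*
[col 1] -00000, -00011, -00101, -11110, 00-000, 011-10, 1-0000*, 1-0001*, 1-0010*, 1-0011*, 1-1001*, 1-1101*, 10-001*, 10-101*, 100-01*, 1000-0*, 1000-1*, 10000-*, 10001-*, 101-01*, 1011-1, 11-001*, 11-110, 110-10, 1100-0*, 1100-1*, 11000-*, 11001-*, 111-01*
[col 2] 1--001, 1-00-0*, 1-00-1*, 1-000-*, 1-001-*, 1-1-01, 10--01, 1000--*, 1100--*
[col 3] 1-00--
Prime implicants: -00000, -00011, -00101, -11110, 00-000, 000110, 010111, 011-10, 1--001, 1-00--, 1-1-01, 10--01, 1011-1, 11-110, 110-10
PI chart (minterm → PIs covering it):
  0 | -00000,00-000
  3 | -00011  (sole → essential)
  5 | -00101  (sole → essential)
  6 | 000110  (sole → essential)
  8 | 00-000  (sole → essential)
  23 | 010111  (sole → essential)
  26 | 011-10  (sole → essential)
  30 | -11110,011-10
  32 | -00000,1-00--
  33 | 1--001,1-00--,10--01
  34 | 1-00--  (sole → essential)
  35 | -00011,1-00--
  47 | 1011-1  (sole → essential)
  48 | 1-00--  (sole → essential)
  49 | 1--001,1-00--
  51 | 1-00--  (sole → essential)
  54 | 11-110,110-10
  57 | 1--001,1-1-01
  61 | 1-1-01  (sole → essential)
  62 | -11110,11-110
Essential prime implicants: -00011, -00101, 00-000, 000110, 010111, 011-10, 1-00--, 1-1-01, 1011-1

9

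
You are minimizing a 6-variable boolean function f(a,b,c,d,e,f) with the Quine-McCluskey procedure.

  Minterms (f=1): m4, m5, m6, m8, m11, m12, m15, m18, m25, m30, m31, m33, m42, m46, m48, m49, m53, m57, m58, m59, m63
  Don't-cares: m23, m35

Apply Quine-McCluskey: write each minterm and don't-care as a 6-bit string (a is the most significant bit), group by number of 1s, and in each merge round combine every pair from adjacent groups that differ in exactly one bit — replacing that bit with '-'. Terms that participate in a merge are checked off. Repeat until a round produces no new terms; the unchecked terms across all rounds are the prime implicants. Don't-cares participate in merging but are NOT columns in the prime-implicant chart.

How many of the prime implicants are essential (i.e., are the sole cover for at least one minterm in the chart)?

10

size-2^0 implicants → 000100(✓)  000101(✓)  000110(✓)  001000(✓)  001011(✓)  001100(✓)  001111(✓)  010010  010111(✓)  011001(✓)  011110(✓)  011111(✓)  100001(✓)  100011(✓)  101010(✓)  101110(✓)  110000(✓)  110001(✓)  110101(✓)  111001(✓)  111010(✓)  111011(✓)  111111(✓)
size-2^1 implicants → -11001  -11111  0-1111  00-100  0001-0  00010-  001-00  001-11  01-111  01111-  1-0001  1-1010  1000-1  101-10  11-001  110-01  11000-  111-11  1110-1  11101-
Unchecked terms (primes): -11001, -11111, 0-1111, 00-100, 0001-0, 00010-, 001-00, 001-11, 01-111, 010010, 01111-, 1-0001, 1-1010, 1000-1, 101-10, 11-001, 110-01, 11000-, 111-11, 1110-1, 11101-
Minterm coverage:
  m4 ⊆ 00-100,0001-0,00010-
  m5 ⊆ 00010- [E]
  m6 ⊆ 0001-0 [E]
  m8 ⊆ 001-00 [E]
  m11 ⊆ 001-11 [E]
  m12 ⊆ 00-100,001-00
  m15 ⊆ 0-1111,001-11
  m18 ⊆ 010010 [E]
  m25 ⊆ -11001 [E]
  m30 ⊆ 01111- [E]
  m31 ⊆ -11111,0-1111,01-111,01111-
  m33 ⊆ 1-0001,1000-1
  m42 ⊆ 1-1010,101-10
  m46 ⊆ 101-10 [E]
  m48 ⊆ 11000- [E]
  m49 ⊆ 1-0001,11-001,110-01,11000-
  m53 ⊆ 110-01 [E]
  m57 ⊆ -11001,11-001,1110-1
  m58 ⊆ 1-1010,11101-
  m59 ⊆ 111-11,1110-1,11101-
  m63 ⊆ -11111,111-11
E = {-11001, 0001-0, 00010-, 001-00, 001-11, 010010, 01111-, 101-10, 110-01, 11000-}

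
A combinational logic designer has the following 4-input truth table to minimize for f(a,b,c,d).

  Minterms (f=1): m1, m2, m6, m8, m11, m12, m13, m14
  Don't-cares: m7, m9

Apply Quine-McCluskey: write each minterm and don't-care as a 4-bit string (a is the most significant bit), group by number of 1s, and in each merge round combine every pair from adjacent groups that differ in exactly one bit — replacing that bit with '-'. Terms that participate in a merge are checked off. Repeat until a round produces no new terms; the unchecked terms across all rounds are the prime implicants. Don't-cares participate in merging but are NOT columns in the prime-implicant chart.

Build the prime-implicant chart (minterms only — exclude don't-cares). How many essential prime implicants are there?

4

Round 0: 0001✓ 0010✓ 0110✓ 0111✓ 1000✓ 1001✓ 1011✓ 1100✓ 1101✓ 1110✓
Round 1: -001 -110 0-10 011- 1-00✓ 1-01✓ 10-1 100-✓ 11-0 110-✓
Round 2: 1-0-
PIs = {-001, -110, 0-10, 011-, 1-0-, 10-1, 11-0}
Coverage chart:
  m1: -001 ←essential
  m2: 0-10 ←essential
  m6: -110,0-10,011-
  m8: 1-0- ←essential
  m11: 10-1 ←essential
  m12: 1-0-,11-0
  m13: 1-0- ←essential
  m14: -110,11-0
Essential: -001, 0-10, 1-0-, 10-1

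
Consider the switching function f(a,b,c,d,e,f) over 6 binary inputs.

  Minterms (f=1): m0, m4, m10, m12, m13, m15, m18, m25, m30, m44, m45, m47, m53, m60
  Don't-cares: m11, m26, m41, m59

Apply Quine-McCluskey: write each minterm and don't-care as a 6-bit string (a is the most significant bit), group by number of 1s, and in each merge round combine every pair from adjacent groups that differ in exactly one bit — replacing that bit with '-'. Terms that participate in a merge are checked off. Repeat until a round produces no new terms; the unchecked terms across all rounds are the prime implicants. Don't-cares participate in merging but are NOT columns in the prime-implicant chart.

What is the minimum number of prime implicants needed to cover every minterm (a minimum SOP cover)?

[col 0] 000000*, 000100*, 001010*, 001011*, 001100*, 001101*, 001111*, 010010*, 011001, 011010*, 011110*, 101001*, 101100*, 101101*, 101111*, 110101, 111011, 111100*
[col 1] -01100*, -01101*, -01111*, 0-1010, 00-100, 000-00, 001-11, 00101-, 0011-1*, 00110-*, 01-010, 011-10, 1-1100, 101-01, 1011-1*, 10110-*
[col 2] -011-1, -0110-
Prime implicants: -011-1, -0110-, 0-1010, 00-100, 000-00, 001-11, 00101-, 01-010, 011-10, 011001, 1-1100, 101-01, 110101, 111011
PI chart (minterm → PIs covering it):
  0 | 000-00  (sole → essential)
  4 | 00-100,000-00
  10 | 0-1010,00101-
  12 | -0110-,00-100
  13 | -011-1,-0110-
  15 | -011-1,001-11
  18 | 01-010  (sole → essential)
  25 | 011001  (sole → essential)
  30 | 011-10  (sole → essential)
  44 | -0110-,1-1100
  45 | -011-1,-0110-,101-01
  47 | -011-1  (sole → essential)
  53 | 110101  (sole → essential)
  60 | 1-1100  (sole → essential)
Essential prime implicants: -011-1, 000-00, 01-010, 011-10, 011001, 1-1100, 110101
Petrick residual → -0110-, 0-1010
Minimum SOP uses 9 PIs: b'cdf + b'cde' + a'cd'ef' + a'b'c'e'f' + a'bd'ef' + a'bcef' + a'bcd'e'f + acde'f' + abc'de'f

9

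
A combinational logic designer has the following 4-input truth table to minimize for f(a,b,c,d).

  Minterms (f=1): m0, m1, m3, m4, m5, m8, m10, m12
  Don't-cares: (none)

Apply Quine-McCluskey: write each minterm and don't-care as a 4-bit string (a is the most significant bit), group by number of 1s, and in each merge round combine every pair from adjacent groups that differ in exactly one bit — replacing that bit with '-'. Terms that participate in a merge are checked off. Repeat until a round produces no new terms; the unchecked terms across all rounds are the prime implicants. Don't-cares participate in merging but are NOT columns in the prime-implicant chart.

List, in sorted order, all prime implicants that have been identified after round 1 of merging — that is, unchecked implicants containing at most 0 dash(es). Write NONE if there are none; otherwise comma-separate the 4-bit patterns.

NONE

[col 0] 0000*, 0001*, 0011*, 0100*, 0101*, 1000*, 1010*, 1100*
[col 1] -000*, -100*, 0-00*, 0-01*, 00-1, 000-*, 010-*, 1-00*, 10-0
[col 2] --00, 0-0-
Prime implicants: --00, 0-0-, 00-1, 10-0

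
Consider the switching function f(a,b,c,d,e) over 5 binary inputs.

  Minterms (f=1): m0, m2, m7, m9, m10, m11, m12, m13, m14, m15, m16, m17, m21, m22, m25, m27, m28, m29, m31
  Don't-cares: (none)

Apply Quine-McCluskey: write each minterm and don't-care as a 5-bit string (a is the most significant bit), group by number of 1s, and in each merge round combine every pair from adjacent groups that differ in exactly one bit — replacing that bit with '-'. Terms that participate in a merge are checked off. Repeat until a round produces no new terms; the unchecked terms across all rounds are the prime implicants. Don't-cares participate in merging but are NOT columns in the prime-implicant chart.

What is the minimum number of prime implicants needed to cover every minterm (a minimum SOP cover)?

8

Round 0: 00000✓ 00010✓ 00111✓ 01001✓ 01010✓ 01011✓ 01100✓ 01101✓ 01110✓ 01111✓ 10000✓ 10001✓ 10101✓ 10110 11001✓ 11011✓ 11100✓ 11101✓ 11111✓
Round 1: -0000 -1001✓ -1011✓ -1100✓ -1101✓ -1111✓ 0-010 0-111 000-0 01-01✓ 01-10✓ 01-11✓ 010-1✓ 0101-✓ 011-0✓ 011-1✓ 0110-✓ 0111-✓ 1-001✓ 1-101✓ 10-01✓ 1000- 11-01✓ 11-11✓ 110-1✓ 111-1✓ 1110-✓
Round 2: -1-01✓ -1-11✓ -10-1✓ -11-1✓ -110- 01--1✓ 01-1- 011-- 1--01 11--1✓
Round 3: -1--1
PIs = {-0000, -1--1, -110-, 0-010, 0-111, 000-0, 01-1-, 011--, 1--01, 1000-, 10110}
Coverage chart:
  m0: -0000,000-0
  m2: 0-010,000-0
  m7: 0-111 ←essential
  m9: -1--1 ←essential
  m10: 0-010,01-1-
  m11: -1--1,01-1-
  m12: -110-,011--
  m13: -1--1,-110-,011--
  m14: 01-1-,011--
  m15: -1--1,0-111,01-1-,011--
  m16: -0000,1000-
  m17: 1--01,1000-
  m21: 1--01 ←essential
  m22: 10110 ←essential
  m25: -1--1,1--01
  m27: -1--1 ←essential
  m28: -110- ←essential
  m29: -1--1,-110-,1--01
  m31: -1--1 ←essential
Essential: -1--1, -110-, 0-111, 1--01, 10110
Petrick residual → -0000, 0-010, 01-1-
Min cover (8 terms): b'c'd'e' + be + bcd' + a'c'de' + a'cde + a'bd + ad'e + ab'cde'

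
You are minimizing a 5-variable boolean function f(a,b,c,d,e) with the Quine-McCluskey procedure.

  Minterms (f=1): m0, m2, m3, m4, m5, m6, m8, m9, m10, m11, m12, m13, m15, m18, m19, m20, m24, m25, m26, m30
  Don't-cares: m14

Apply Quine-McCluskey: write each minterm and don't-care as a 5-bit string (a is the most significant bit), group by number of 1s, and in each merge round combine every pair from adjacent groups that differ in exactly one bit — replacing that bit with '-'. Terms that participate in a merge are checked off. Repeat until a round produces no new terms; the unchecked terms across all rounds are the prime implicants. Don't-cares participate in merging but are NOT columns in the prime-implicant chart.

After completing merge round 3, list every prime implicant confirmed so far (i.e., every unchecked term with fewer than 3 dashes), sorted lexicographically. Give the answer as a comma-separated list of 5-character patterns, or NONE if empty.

--010, -001-, -0100, -1-10, -10-0, -100-, 0-01-, 0-10-

Round 0: 00000✓ 00010✓ 00011✓ 00100✓ 00101✓ 00110✓ 01000✓ 01001✓ 01010✓ 01011✓ 01100✓ 01101✓ 01110✓ 01111✓ 10010✓ 10011✓ 10100✓ 11000✓ 11001✓ 11010✓ 11110✓
Round 1: -0010✓ -0011✓ -0100 -1000✓ -1001✓ -1010✓ -1110✓ 0-000✓ 0-010✓ 0-011✓ 0-100✓ 0-101✓ 0-110✓ 00-00✓ 00-10✓ 000-0✓ 0001-✓ 001-0✓ 0010-✓ 01-00✓ 01-01✓ 01-10✓ 01-11✓ 010-0✓ 010-1✓ 0100-✓ 0101-✓ 011-0✓ 011-1✓ 0110-✓ 0111-✓ 1-010✓ 1001-✓ 11-10✓ 110-0✓ 1100-✓
Round 2: --010 -001- -1-10 -10-0 -100- 0--00✓ 0--10✓ 0-0-0✓ 0-01- 0-1-0✓ 0-10- 00--0✓ 01--0✓ 01--1✓ 01-0-✓ 01-1-✓ 010--✓ 011--✓
Round 3: 0---0 01---
PIs = {--010, -001-, -0100, -1-10, -10-0, -100-, 0---0, 0-01-, 0-10-, 01---}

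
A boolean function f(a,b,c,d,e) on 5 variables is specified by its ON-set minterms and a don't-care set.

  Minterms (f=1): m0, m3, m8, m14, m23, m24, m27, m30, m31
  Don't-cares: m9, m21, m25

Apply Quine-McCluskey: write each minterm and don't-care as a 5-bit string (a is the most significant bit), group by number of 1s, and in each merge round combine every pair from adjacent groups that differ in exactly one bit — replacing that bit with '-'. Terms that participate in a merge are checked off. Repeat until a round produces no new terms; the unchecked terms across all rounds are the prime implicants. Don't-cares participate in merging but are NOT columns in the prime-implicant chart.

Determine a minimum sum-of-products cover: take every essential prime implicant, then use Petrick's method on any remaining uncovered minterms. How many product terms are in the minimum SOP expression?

Round 0: 00000✓ 00011 01000✓ 01001✓ 01110✓ 10101✓ 10111✓ 11000✓ 11001✓ 11011✓ 11110✓ 11111✓
Round 1: -1000✓ -1001✓ -1110 0-000 0100-✓ 1-111 101-1 11-11 110-1 1100-✓ 1111-
Round 2: -100-
PIs = {-100-, -1110, 0-000, 00011, 1-111, 101-1, 11-11, 110-1, 1111-}
Coverage chart:
  m0: 0-000 ←essential
  m3: 00011 ←essential
  m8: -100-,0-000
  m14: -1110 ←essential
  m23: 1-111,101-1
  m24: -100- ←essential
  m27: 11-11,110-1
  m30: -1110,1111-
  m31: 1-111,11-11,1111-
Essential: -100-, -1110, 0-000, 00011
Petrick residual → 1-111, 11-11
Min cover (6 terms): bc'd' + bcde' + a'c'd'e' + a'b'c'de + acde + abde

6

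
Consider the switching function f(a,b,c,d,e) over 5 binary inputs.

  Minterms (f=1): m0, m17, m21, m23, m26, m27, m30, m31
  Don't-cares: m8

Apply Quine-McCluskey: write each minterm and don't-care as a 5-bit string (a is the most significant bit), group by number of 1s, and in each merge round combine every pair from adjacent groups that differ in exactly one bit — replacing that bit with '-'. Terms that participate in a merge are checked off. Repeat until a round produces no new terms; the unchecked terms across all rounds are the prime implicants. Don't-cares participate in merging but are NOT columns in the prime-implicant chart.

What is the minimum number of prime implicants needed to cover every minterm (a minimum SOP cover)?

[col 0] 00000*, 01000*, 10001*, 10101*, 10111*, 11010*, 11011*, 11110*, 11111*
[col 1] 0-000, 1-111, 10-01, 101-1, 11-10*, 11-11*, 1101-*, 1111-*
[col 2] 11-1-
Prime implicants: 0-000, 1-111, 10-01, 101-1, 11-1-
PI chart (minterm → PIs covering it):
  0 | 0-000  (sole → essential)
  17 | 10-01  (sole → essential)
  21 | 10-01,101-1
  23 | 1-111,101-1
  26 | 11-1-  (sole → essential)
  27 | 11-1-  (sole → essential)
  30 | 11-1-  (sole → essential)
  31 | 1-111,11-1-
Essential prime implicants: 0-000, 10-01, 11-1-
Petrick residual → 1-111
Minimum SOP uses 4 PIs: a'c'd'e' + acde + ab'd'e + abd

4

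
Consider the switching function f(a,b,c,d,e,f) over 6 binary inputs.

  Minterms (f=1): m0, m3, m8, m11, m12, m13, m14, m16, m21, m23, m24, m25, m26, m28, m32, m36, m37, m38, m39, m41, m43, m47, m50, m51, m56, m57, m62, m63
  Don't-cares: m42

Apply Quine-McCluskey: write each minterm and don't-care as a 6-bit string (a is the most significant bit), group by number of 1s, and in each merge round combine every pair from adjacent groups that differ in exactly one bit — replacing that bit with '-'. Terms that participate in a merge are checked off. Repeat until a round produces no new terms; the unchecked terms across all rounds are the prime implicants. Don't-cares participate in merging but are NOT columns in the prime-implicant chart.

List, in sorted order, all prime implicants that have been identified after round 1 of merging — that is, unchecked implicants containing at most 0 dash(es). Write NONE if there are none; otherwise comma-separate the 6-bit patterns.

Round 0: 000000✓ 000011✓ 001000✓ 001011✓ 001100✓ 001101✓ 001110✓ 010000✓ 010101✓ 010111✓ 011000✓ 011001✓ 011010✓ 011100✓ 100000✓ 100100✓ 100101✓ 100110✓ 100111✓ 101001✓ 101010✓ 101011✓ 101111✓ 110010✓ 110011✓ 111000✓ 111001✓ 111110✓ 111111✓
Round 1: -00000 -01011 -11000✓ -11001✓ 0-0000✓ 0-1000✓ 0-1100✓ 00-000✓ 00-011 001-00✓ 0011-0 00110- 01-000✓ 0101-1 011-00✓ 0110-0 01100-✓ 1-1001 1-1111 10-111 100-00 1001-0✓ 1001-1✓ 10010-✓ 10011-✓ 101-11 1010-1 10101- 11001- 11100-✓ 11111-
Round 2: -1100- 0--000 0-1-00 1001--
PIs = {-00000, -01011, -1100-, 0--000, 0-1-00, 00-011, 0011-0, 00110-, 0101-1, 0110-0, 1-1001, 1-1111, 10-111, 100-00, 1001--, 101-11, 1010-1, 10101-, 11001-, 11111-}

NONE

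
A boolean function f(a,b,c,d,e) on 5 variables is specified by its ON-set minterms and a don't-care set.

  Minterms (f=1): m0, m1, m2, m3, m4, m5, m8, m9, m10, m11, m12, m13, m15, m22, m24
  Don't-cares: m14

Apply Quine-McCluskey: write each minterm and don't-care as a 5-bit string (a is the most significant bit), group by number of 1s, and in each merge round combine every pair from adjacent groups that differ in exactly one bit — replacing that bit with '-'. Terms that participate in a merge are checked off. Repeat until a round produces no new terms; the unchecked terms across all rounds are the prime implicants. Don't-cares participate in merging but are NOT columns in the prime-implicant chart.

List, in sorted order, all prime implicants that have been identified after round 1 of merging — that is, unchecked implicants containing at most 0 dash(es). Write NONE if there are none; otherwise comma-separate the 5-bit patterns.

size-2^0 implicants → 00000(✓)  00001(✓)  00010(✓)  00011(✓)  00100(✓)  00101(✓)  01000(✓)  01001(✓)  01010(✓)  01011(✓)  01100(✓)  01101(✓)  01110(✓)  01111(✓)  10110  11000(✓)
size-2^1 implicants → -1000  0-000(✓)  0-001(✓)  0-010(✓)  0-011(✓)  0-100(✓)  0-101(✓)  00-00(✓)  00-01(✓)  000-0(✓)  000-1(✓)  0000-(✓)  0001-(✓)  0010-(✓)  01-00(✓)  01-01(✓)  01-10(✓)  01-11(✓)  010-0(✓)  010-1(✓)  0100-(✓)  0101-(✓)  011-0(✓)  011-1(✓)  0110-(✓)  0111-(✓)
size-2^2 implicants → 0--00(✓)  0--01(✓)  0-0-0(✓)  0-0-1(✓)  0-00-(✓)  0-01-(✓)  0-10-(✓)  00-0-(✓)  000--(✓)  01--0(✓)  01--1(✓)  01-0-(✓)  01-1-(✓)  010--(✓)  011--(✓)
size-2^3 implicants → 0--0-  0-0--  01---
Unchecked terms (primes): -1000, 0--0-, 0-0--, 01---, 10110

10110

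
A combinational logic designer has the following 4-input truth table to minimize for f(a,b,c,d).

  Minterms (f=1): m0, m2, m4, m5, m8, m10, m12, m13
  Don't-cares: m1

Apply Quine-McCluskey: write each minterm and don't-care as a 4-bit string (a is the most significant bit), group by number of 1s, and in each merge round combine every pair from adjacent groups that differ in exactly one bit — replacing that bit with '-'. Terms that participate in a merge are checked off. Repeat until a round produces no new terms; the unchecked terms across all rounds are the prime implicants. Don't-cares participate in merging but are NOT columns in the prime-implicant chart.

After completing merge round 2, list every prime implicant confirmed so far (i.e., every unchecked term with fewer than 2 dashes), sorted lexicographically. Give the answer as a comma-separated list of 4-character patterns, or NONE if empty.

[col 0] 0000*, 0001*, 0010*, 0100*, 0101*, 1000*, 1010*, 1100*, 1101*
[col 1] -000*, -010*, -100*, -101*, 0-00*, 0-01*, 00-0*, 000-*, 010-*, 1-00*, 10-0*, 110-*
[col 2] --00, -0-0, -10-, 0-0-
Prime implicants: --00, -0-0, -10-, 0-0-

NONE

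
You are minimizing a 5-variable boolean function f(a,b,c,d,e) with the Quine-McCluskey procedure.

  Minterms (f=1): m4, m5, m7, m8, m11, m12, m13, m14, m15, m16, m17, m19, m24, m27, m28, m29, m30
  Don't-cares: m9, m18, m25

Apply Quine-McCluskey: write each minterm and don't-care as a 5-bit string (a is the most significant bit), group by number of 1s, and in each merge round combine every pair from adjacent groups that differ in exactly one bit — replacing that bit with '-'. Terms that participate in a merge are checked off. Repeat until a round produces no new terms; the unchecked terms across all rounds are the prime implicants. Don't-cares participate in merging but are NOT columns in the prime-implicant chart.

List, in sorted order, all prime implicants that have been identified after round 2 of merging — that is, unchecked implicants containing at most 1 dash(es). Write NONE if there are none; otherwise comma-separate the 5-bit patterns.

Round 0: 00100✓ 00101✓ 00111✓ 01000✓ 01001✓ 01011✓ 01100✓ 01101✓ 01110✓ 01111✓ 10000✓ 10001✓ 10010✓ 10011✓ 11000✓ 11001✓ 11011✓ 11100✓ 11101✓ 11110✓
Round 1: -1000✓ -1001✓ -1011✓ -1100✓ -1101✓ -1110✓ 0-100✓ 0-101✓ 0-111✓ 001-1✓ 0010-✓ 01-00✓ 01-01✓ 01-11✓ 010-1✓ 0100-✓ 011-0✓ 011-1✓ 0110-✓ 0111-✓ 1-000✓ 1-001✓ 1-011✓ 100-0✓ 100-1✓ 1000-✓ 1001-✓ 11-00✓ 11-01✓ 110-1✓ 1100-✓ 111-0✓ 1110-✓
Round 2: -1-00✓ -1-01✓ -10-1 -100-✓ -11-0 -110-✓ 0-1-1 0-10- 01--1 01-0-✓ 011-- 1-0-1 1-00- 100-- 11-0-✓
Round 3: -1-0-
PIs = {-1-0-, -10-1, -11-0, 0-1-1, 0-10-, 01--1, 011--, 1-0-1, 1-00-, 100--}

NONE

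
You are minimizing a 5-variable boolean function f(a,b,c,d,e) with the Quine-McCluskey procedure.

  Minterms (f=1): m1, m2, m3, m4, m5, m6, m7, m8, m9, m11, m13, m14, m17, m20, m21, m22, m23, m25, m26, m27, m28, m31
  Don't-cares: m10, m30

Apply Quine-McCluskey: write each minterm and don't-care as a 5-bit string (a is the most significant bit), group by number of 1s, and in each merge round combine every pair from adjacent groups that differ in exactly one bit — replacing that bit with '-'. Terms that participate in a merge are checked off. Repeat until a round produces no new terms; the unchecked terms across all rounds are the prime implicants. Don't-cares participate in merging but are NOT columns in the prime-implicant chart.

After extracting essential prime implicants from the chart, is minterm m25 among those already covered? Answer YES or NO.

NO

[col 0] 00001*, 00010*, 00011*, 00100*, 00101*, 00110*, 00111*, 01000*, 01001*, 01010*, 01011*, 01101*, 01110*, 10001*, 10100*, 10101*, 10110*, 10111*, 11001*, 11010*, 11011*, 11100*, 11110*, 11111*
[col 1] -0001*, -0100*, -0101*, -0110*, -0111*, -1001*, -1010*, -1011*, -1110*, 0-001*, 0-010*, 0-011*, 0-101*, 0-110*, 00-01*, 00-10*, 00-11*, 000-1*, 0001-*, 001-0*, 001-1*, 0010-*, 0011-*, 01-01*, 01-10*, 010-0*, 010-1*, 0100-*, 0101-*, 1-001*, 1-100*, 1-110*, 1-111*, 10-01*, 101-0*, 101-1*, 1010-*, 1011-*, 11-10*, 11-11*, 110-1*, 1101-*, 111-0*, 1111-*
[col 2] --001, --110, -0-01, -01-0*, -01-1*, -010-*, -011-*, -1-10, -10-1, -101-, 0--01, 0--10, 0-0-1, 0-01-, 00--1, 00-1-, 001--*, 010--, 1-1-0, 1-11-, 101--*, 11-1-
[col 3] -01--
Prime implicants: --001, --110, -0-01, -01--, -1-10, -10-1, -101-, 0--01, 0--10, 0-0-1, 0-01-, 00--1, 00-1-, 010--, 1-1-0, 1-11-, 11-1-
PI chart (minterm → PIs covering it):
  1 | --001,-0-01,0--01,0-0-1,00--1
  2 | 0--10,0-01-,00-1-
  3 | 0-0-1,0-01-,00--1,00-1-
  4 | -01--  (sole → essential)
  5 | -0-01,-01--,0--01,00--1
  6 | --110,-01--,0--10,00-1-
  7 | -01--,00--1,00-1-
  8 | 010--  (sole → essential)
  9 | --001,-10-1,0--01,0-0-1,010--
  11 | -10-1,-101-,0-0-1,0-01-,010--
  13 | 0--01  (sole → essential)
  14 | --110,-1-10,0--10
  17 | --001,-0-01
  20 | -01--,1-1-0
  21 | -0-01,-01--
  22 | --110,-01--,1-1-0,1-11-
  23 | -01--,1-11-
  25 | --001,-10-1
  26 | -1-10,-101-,11-1-
  27 | -10-1,-101-,11-1-
  28 | 1-1-0  (sole → essential)
  31 | 1-11-,11-1-
Essential prime implicants: -01--, 0--01, 010--, 1-1-0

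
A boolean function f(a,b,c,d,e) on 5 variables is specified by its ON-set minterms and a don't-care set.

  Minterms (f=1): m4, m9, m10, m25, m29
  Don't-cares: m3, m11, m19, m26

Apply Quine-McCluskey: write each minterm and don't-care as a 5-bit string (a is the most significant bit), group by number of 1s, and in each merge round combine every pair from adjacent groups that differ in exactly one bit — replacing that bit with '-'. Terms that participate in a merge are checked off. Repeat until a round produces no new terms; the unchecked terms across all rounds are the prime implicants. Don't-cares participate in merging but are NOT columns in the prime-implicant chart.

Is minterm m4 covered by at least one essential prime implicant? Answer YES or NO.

YES

Round 0: 00011✓ 00100 01001✓ 01010✓ 01011✓ 10011✓ 11001✓ 11010✓ 11101✓
Round 1: -0011 -1001 -1010 0-011 010-1 0101- 11-01
PIs = {-0011, -1001, -1010, 0-011, 00100, 010-1, 0101-, 11-01}
Coverage chart:
  m4: 00100 ←essential
  m9: -1001,010-1
  m10: -1010,0101-
  m25: -1001,11-01
  m29: 11-01 ←essential
Essential: 00100, 11-01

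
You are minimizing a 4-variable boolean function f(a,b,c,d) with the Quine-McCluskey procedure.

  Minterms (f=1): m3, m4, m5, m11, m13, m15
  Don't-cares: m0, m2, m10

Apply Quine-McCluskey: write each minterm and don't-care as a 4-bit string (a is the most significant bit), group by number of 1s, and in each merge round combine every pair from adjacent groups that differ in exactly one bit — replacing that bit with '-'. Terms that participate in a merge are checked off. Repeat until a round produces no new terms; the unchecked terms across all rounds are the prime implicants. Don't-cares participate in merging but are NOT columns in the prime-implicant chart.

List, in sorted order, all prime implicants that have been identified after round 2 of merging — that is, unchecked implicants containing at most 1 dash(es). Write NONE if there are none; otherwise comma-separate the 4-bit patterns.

Round 0: 0000✓ 0010✓ 0011✓ 0100✓ 0101✓ 1010✓ 1011✓ 1101✓ 1111✓
Round 1: -010✓ -011✓ -101 0-00 00-0 001-✓ 010- 1-11 101-✓ 11-1
Round 2: -01-
PIs = {-01-, -101, 0-00, 00-0, 010-, 1-11, 11-1}

-101, 0-00, 00-0, 010-, 1-11, 11-1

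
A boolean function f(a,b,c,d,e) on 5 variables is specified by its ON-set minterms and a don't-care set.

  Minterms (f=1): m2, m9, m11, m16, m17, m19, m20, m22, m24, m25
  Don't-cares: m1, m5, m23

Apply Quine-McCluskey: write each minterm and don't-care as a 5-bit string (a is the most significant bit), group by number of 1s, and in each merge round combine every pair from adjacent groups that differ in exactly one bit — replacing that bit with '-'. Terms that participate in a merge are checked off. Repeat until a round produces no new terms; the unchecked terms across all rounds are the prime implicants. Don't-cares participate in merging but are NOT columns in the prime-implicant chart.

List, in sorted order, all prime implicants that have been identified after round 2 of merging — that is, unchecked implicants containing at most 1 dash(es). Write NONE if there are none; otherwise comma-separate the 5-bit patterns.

00-01, 00010, 010-1, 10-00, 10-11, 100-1, 101-0, 1011-

[col 0] 00001*, 00010, 00101*, 01001*, 01011*, 10000*, 10001*, 10011*, 10100*, 10110*, 10111*, 11000*, 11001*
[col 1] -0001*, -1001*, 0-001*, 00-01, 010-1, 1-000*, 1-001*, 10-00, 10-11, 100-1, 1000-*, 101-0, 1011-, 1100-*
[col 2] --001, 1-00-
Prime implicants: --001, 00-01, 00010, 010-1, 1-00-, 10-00, 10-11, 100-1, 101-0, 1011-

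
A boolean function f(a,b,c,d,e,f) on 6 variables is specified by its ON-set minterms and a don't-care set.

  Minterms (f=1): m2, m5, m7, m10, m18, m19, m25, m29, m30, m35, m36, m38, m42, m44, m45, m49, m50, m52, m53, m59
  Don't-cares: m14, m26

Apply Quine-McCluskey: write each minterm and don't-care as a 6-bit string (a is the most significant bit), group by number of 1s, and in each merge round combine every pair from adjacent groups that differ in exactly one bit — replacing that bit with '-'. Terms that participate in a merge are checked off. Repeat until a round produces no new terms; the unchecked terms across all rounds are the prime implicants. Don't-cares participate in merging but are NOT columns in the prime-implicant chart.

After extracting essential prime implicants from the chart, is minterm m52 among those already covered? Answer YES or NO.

NO

size-2^0 implicants → 000010(✓)  000101(✓)  000111(✓)  001010(✓)  001110(✓)  010010(✓)  010011(✓)  011001(✓)  011010(✓)  011101(✓)  011110(✓)  100011  100100(✓)  100110(✓)  101010(✓)  101100(✓)  101101(✓)  110001(✓)  110010(✓)  110100(✓)  110101(✓)  111011
size-2^1 implicants → -01010  -10010  0-0010(✓)  0-1010(✓)  0-1110(✓)  00-010(✓)  0001-1  001-10(✓)  01-010(✓)  01001-  011-01  011-10(✓)  1-0100  10-100  1001-0  10110-  110-01  11010-
size-2^2 implicants → 0--010  0-1-10
Unchecked terms (primes): -01010, -10010, 0--010, 0-1-10, 0001-1, 01001-, 011-01, 1-0100, 10-100, 100011, 1001-0, 10110-, 110-01, 11010-, 111011
Minterm coverage:
  m2 ⊆ 0--010 [E]
  m5 ⊆ 0001-1 [E]
  m7 ⊆ 0001-1 [E]
  m10 ⊆ -01010,0--010,0-1-10
  m18 ⊆ -10010,0--010,01001-
  m19 ⊆ 01001- [E]
  m25 ⊆ 011-01 [E]
  m29 ⊆ 011-01 [E]
  m30 ⊆ 0-1-10 [E]
  m35 ⊆ 100011 [E]
  m36 ⊆ 1-0100,10-100,1001-0
  m38 ⊆ 1001-0 [E]
  m42 ⊆ -01010 [E]
  m44 ⊆ 10-100,10110-
  m45 ⊆ 10110- [E]
  m49 ⊆ 110-01 [E]
  m50 ⊆ -10010 [E]
  m52 ⊆ 1-0100,11010-
  m53 ⊆ 110-01,11010-
  m59 ⊆ 111011 [E]
E = {-01010, -10010, 0--010, 0-1-10, 0001-1, 01001-, 011-01, 100011, 1001-0, 10110-, 110-01, 111011}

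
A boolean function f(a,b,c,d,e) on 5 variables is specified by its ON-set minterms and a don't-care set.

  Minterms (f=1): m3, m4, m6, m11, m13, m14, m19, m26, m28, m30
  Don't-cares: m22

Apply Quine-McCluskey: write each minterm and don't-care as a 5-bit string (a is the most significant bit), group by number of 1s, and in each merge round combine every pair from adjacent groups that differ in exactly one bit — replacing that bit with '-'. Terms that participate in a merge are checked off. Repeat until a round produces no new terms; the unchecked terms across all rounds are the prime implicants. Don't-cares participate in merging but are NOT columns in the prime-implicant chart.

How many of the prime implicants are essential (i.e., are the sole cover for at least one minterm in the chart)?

7

size-2^0 implicants → 00011(✓)  00100(✓)  00110(✓)  01011(✓)  01101  01110(✓)  10011(✓)  10110(✓)  11010(✓)  11100(✓)  11110(✓)
size-2^1 implicants → -0011  -0110(✓)  -1110(✓)  0-011  0-110(✓)  001-0  1-110(✓)  11-10  111-0
size-2^2 implicants → --110
Unchecked terms (primes): --110, -0011, 0-011, 001-0, 01101, 11-10, 111-0
Minterm coverage:
  m3 ⊆ -0011,0-011
  m4 ⊆ 001-0 [E]
  m6 ⊆ --110,001-0
  m11 ⊆ 0-011 [E]
  m13 ⊆ 01101 [E]
  m14 ⊆ --110 [E]
  m19 ⊆ -0011 [E]
  m26 ⊆ 11-10 [E]
  m28 ⊆ 111-0 [E]
  m30 ⊆ --110,11-10,111-0
E = {--110, -0011, 0-011, 001-0, 01101, 11-10, 111-0}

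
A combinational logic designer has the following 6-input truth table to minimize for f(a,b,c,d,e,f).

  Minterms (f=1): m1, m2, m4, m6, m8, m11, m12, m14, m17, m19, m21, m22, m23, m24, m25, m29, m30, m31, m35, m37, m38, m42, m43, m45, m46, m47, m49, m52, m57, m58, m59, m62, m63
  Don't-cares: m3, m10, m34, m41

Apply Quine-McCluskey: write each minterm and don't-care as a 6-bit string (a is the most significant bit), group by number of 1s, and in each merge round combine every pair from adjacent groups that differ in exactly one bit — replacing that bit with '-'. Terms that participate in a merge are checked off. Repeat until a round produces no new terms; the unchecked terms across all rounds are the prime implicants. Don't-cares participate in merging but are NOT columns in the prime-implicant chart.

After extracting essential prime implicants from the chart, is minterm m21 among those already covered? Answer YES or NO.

NO

size-2^0 implicants → 000001(✓)  000010(✓)  000011(✓)  000100(✓)  000110(✓)  001000(✓)  001010(✓)  001011(✓)  001100(✓)  001110(✓)  010001(✓)  010011(✓)  010101(✓)  010110(✓)  010111(✓)  011000(✓)  011001(✓)  011101(✓)  011110(✓)  011111(✓)  100010(✓)  100011(✓)  100101(✓)  100110(✓)  101001(✓)  101010(✓)  101011(✓)  101101(✓)  101110(✓)  101111(✓)  110001(✓)  110100  111001(✓)  111010(✓)  111011(✓)  111110(✓)  111111(✓)
size-2^1 implicants → -00010(✓)  -00011(✓)  -00110(✓)  -01010(✓)  -01011(✓)  -01110(✓)  -10001(✓)  -11001(✓)  -11110(✓)  -11111(✓)  0-0001(✓)  0-0011(✓)  0-0110(✓)  0-1000  0-1110(✓)  00-010(✓)  00-011(✓)  00-100(✓)  00-110(✓)  000-10(✓)  0000-1(✓)  00001-(✓)  0001-0(✓)  001-00(✓)  001-10(✓)  0010-0(✓)  00101-(✓)  0011-0(✓)  01-001(✓)  01-101(✓)  01-110(✓)  01-111(✓)  010-01(✓)  010-11(✓)  0100-1(✓)  0101-1(✓)  01011-(✓)  011-01(✓)  01100-  0111-1(✓)  01111-(✓)  1-1001(✓)  1-1010(✓)  1-1011(✓)  1-1110(✓)  1-1111(✓)  10-010(✓)  10-011(✓)  10-101  10-110(✓)  100-10(✓)  10001-(✓)  101-01(✓)  101-10(✓)  101-11(✓)  1010-1(✓)  10101-(✓)  1011-1(✓)  10111-(✓)  11-001(✓)  111-10(✓)  111-11(✓)  1110-1(✓)  11101-(✓)  11111-(✓)
size-2^2 implicants → --1110  -0-010(✓)  -0-011(✓)  -0-110(✓)  -00-10(✓)  -0001-(✓)  -01-10(✓)  -0101-(✓)  -1-001  -1111-  0--110  0-00-1  00--10(✓)  00-01-(✓)  00-1-0  001--0  01--01  01-1-1  01-11-  010--1  1-1-10(✓)  1-1-11(✓)  1-10-1  1-101-(✓)  1-111-(✓)  10--10(✓)  10-01-(✓)  101--1  101-1-(✓)  111-1-(✓)
size-2^3 implicants → -0--10  -0-01-  1-1-1-
Unchecked terms (primes): --1110, -0--10, -0-01-, -1-001, -1111-, 0--110, 0-00-1, 0-1000, 00-1-0, 001--0, 01--01, 01-1-1, 01-11-, 010--1, 01100-, 1-1-1-, 1-10-1, 10-101, 101--1, 110100
Minterm coverage:
  m1 ⊆ 0-00-1 [E]
  m2 ⊆ -0--10,-0-01-
  m4 ⊆ 00-1-0 [E]
  m6 ⊆ -0--10,0--110,00-1-0
  m8 ⊆ 0-1000,001--0
  m11 ⊆ -0-01- [E]
  m12 ⊆ 00-1-0,001--0
  m14 ⊆ --1110,-0--10,0--110,00-1-0,001--0
  m17 ⊆ -1-001,0-00-1,01--01,010--1
  m19 ⊆ 0-00-1,010--1
  m21 ⊆ 01--01,01-1-1,010--1
  m22 ⊆ 0--110,01-11-
  m23 ⊆ 01-1-1,01-11-,010--1
  m24 ⊆ 0-1000,01100-
  m25 ⊆ -1-001,01--01,01100-
  m29 ⊆ 01--01,01-1-1
  m30 ⊆ --1110,-1111-,0--110,01-11-
  m31 ⊆ -1111-,01-1-1,01-11-
  m35 ⊆ -0-01- [E]
  m37 ⊆ 10-101 [E]
  m38 ⊆ -0--10 [E]
  m42 ⊆ -0--10,-0-01-,1-1-1-
  m43 ⊆ -0-01-,1-1-1-,1-10-1,101--1
  m45 ⊆ 10-101,101--1
  m46 ⊆ --1110,-0--10,1-1-1-
  m47 ⊆ 1-1-1-,101--1
  m49 ⊆ -1-001 [E]
  m52 ⊆ 110100 [E]
  m57 ⊆ -1-001,1-10-1
  m58 ⊆ 1-1-1- [E]
  m59 ⊆ 1-1-1-,1-10-1
  m62 ⊆ --1110,-1111-,1-1-1-
  m63 ⊆ -1111-,1-1-1-
E = {-0--10, -0-01-, -1-001, 0-00-1, 00-1-0, 1-1-1-, 10-101, 110100}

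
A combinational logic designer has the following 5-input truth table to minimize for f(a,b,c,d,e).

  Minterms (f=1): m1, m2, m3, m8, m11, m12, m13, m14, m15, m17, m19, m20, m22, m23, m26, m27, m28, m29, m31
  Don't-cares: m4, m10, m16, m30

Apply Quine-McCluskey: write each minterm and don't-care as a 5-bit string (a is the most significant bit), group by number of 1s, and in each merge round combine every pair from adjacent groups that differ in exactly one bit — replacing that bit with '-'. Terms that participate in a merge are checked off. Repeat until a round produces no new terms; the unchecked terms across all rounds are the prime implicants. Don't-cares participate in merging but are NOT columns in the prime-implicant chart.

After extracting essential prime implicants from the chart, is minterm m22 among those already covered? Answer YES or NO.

Round 0: 00001✓ 00010✓ 00011✓ 00100✓ 01000✓ 01010✓ 01011✓ 01100✓ 01101✓ 01110✓ 01111✓ 10000✓ 10001✓ 10011✓ 10100✓ 10110✓ 10111✓ 11010✓ 11011✓ 11100✓ 11101✓ 11110✓ 11111✓
Round 1: -0001✓ -0011✓ -0100✓ -1010✓ -1011✓ -1100✓ -1101✓ -1110✓ -1111✓ 0-010✓ 0-011✓ 0-100✓ 000-1✓ 0001-✓ 01-00✓ 01-10✓ 01-11✓ 010-0✓ 0101-✓ 011-0✓ 011-1✓ 0110-✓ 0111-✓ 1-011✓ 1-100✓ 1-110✓ 1-111✓ 10-00 10-11✓ 100-1✓ 1000- 101-0✓ 1011-✓ 11-10✓ 11-11✓ 1101-✓ 111-0✓ 111-1✓ 1110-✓ 1111-✓
Round 2: --011 --100 -00-1 -1-10✓ -1-11✓ -101-✓ -11-0✓ -11-1✓ -110-✓ -111-✓ 0-01- 01--0 01-1-✓ 011--✓ 1--11 1-1-0 1-11- 11-1-✓ 111--✓
Round 3: -1-1- -11--
PIs = {--011, --100, -00-1, -1-1-, -11--, 0-01-, 01--0, 1--11, 1-1-0, 1-11-, 10-00, 1000-}
Coverage chart:
  m1: -00-1 ←essential
  m2: 0-01- ←essential
  m3: --011,-00-1,0-01-
  m8: 01--0 ←essential
  m11: --011,-1-1-,0-01-
  m12: --100,-11--,01--0
  m13: -11-- ←essential
  m14: -1-1-,-11--,01--0
  m15: -1-1-,-11--
  m17: -00-1,1000-
  m19: --011,-00-1,1--11
  m20: --100,1-1-0,10-00
  m22: 1-1-0,1-11-
  m23: 1--11,1-11-
  m26: -1-1- ←essential
  m27: --011,-1-1-,1--11
  m28: --100,-11--,1-1-0
  m29: -11-- ←essential
  m31: -1-1-,-11--,1--11,1-11-
Essential: -00-1, -1-1-, -11--, 0-01-, 01--0

NO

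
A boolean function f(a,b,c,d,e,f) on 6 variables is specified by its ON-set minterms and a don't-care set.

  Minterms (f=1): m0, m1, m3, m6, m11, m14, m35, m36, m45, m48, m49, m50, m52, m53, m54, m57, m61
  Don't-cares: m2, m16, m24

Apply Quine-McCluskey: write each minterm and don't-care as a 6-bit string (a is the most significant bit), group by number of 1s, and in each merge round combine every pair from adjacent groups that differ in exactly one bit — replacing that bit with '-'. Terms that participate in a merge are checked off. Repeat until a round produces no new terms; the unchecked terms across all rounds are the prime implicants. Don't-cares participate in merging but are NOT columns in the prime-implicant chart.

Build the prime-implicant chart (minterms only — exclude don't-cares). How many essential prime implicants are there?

8

Round 0: 000000✓ 000001✓ 000010✓ 000011✓ 000110✓ 001011✓ 001110✓ 010000✓ 011000✓ 100011✓ 100100✓ 101101✓ 110000✓ 110001✓ 110010✓ 110100✓ 110101✓ 110110✓ 111001✓ 111101✓
Round 1: -00011 -10000 0-0000 00-011 00-110 000-10 0000-0✓ 0000-1✓ 00000-✓ 00001-✓ 01-000 1-0100 1-1101 11-001✓ 11-101✓ 110-00✓ 110-01✓ 110-10✓ 1100-0✓ 11000-✓ 1101-0✓ 11010-✓ 111-01✓
Round 2: 0000-- 11--01 110--0 110-0-
PIs = {-00011, -10000, 0-0000, 00-011, 00-110, 000-10, 0000--, 01-000, 1-0100, 1-1101, 11--01, 110--0, 110-0-}
Coverage chart:
  m0: 0-0000,0000--
  m1: 0000-- ←essential
  m3: -00011,00-011,0000--
  m6: 00-110,000-10
  m11: 00-011 ←essential
  m14: 00-110 ←essential
  m35: -00011 ←essential
  m36: 1-0100 ←essential
  m45: 1-1101 ←essential
  m48: -10000,110--0,110-0-
  m49: 11--01,110-0-
  m50: 110--0 ←essential
  m52: 1-0100,110--0,110-0-
  m53: 11--01,110-0-
  m54: 110--0 ←essential
  m57: 11--01 ←essential
  m61: 1-1101,11--01
Essential: -00011, 00-011, 00-110, 0000--, 1-0100, 1-1101, 11--01, 110--0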